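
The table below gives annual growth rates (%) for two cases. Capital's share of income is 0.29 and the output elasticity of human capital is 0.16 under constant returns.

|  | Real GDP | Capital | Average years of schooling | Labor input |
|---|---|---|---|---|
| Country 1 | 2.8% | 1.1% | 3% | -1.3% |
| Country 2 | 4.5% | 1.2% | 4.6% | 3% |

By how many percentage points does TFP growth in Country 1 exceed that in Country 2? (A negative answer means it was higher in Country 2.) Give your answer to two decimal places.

Labor's share = 1 − 0.29 − 0.16 = 0.55.
Country 1: TFP = 2.8 − 0.319 − 0.48 + 0.715 = 2.716%.
Country 2: TFP = 4.5 − 0.348 − 0.736 − 1.65 = 1.766%.
Difference = 2.716 − (1.766) = 0.95 pp.

0.95 percentage points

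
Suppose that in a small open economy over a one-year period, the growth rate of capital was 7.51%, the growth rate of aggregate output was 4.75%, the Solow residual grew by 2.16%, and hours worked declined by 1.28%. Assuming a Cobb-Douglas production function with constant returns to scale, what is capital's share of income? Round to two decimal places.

Capital's share of income is 0.44.

gY = gA + α·gK + (1−α)·gL, so gY − gA − gL = α(gK − gL).
4.75 − 2.16 + 1.28 = α × (7.51 − (-1.28)).
3.87 = 8.79 α, so α = 0.4403.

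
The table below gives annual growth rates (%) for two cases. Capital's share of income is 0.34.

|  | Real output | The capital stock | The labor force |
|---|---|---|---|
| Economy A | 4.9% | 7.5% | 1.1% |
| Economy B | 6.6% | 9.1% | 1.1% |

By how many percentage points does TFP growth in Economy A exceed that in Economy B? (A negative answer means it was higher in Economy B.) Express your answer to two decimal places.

Labor's share = 1 − 0.34 = 0.66.
Economy A: TFP = 4.9 − 2.55 − 0.726 = 1.624%.
Economy B: TFP = 6.6 − 3.094 − 0.726 = 2.78%.
Difference = 1.624 − (2.78) = -1.156 pp.

-1.16 percentage points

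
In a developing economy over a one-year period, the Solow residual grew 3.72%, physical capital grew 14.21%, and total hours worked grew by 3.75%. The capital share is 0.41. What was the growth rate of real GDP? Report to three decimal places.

Real GDP grew 11.759%.

Labor's share = 1 − 0.41 = 0.59.
Physical capital: 0.41 × 14.21 = 5.8261 pp.
Total hours worked: 0.59 × 3.75 = 2.2125 pp.
Output growth = 3.72 + 8.0386 = 11.7586%.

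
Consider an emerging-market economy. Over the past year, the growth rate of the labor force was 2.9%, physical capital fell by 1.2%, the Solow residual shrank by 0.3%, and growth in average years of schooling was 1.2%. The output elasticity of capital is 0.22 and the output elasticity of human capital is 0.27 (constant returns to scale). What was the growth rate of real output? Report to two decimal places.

1.24%

Labor's share = 1 − 0.22 − 0.27 = 0.51.
Physical capital: 0.22 × (-1.2) = -0.264 pp.
Average years of schooling: 0.27 × 1.2 = 0.324 pp.
The labor force: 0.51 × 2.9 = 1.479 pp.
Output growth = -0.3 + 1.539 = 1.239%.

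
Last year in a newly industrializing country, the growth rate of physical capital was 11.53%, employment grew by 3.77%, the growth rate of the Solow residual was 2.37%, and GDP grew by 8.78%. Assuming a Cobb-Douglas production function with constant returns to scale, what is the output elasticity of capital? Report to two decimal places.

gY = gA + α·gK + (1−α)·gL, so gY − gA − gL = α(gK − gL).
8.78 − 2.37 − 3.77 = α × (11.53 − 3.77).
2.64 = 7.76 α, so α = 0.3402.

α = 0.34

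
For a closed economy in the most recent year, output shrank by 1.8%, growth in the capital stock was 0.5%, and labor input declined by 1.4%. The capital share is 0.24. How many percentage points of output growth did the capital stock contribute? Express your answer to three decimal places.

0.120 pp

Contribution = share × growth = 0.24 × 0.5 = 0.12 pp.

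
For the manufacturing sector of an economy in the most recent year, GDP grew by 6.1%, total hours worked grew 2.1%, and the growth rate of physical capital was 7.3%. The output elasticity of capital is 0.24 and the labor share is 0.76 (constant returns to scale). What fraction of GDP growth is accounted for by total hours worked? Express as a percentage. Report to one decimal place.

Labor's share = 1 − 0.24 = 0.76.
Total hours worked contributed 0.76 × 2.1 = 1.596 pp.
Share of growth = 1.596 / 6.1 × 100 = 26.164%.

Total hours worked accounted for 26.2% of growth.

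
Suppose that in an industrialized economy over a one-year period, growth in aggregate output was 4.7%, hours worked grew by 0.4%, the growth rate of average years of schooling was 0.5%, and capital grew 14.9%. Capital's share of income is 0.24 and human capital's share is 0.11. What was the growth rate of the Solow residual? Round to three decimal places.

Labor's share = 1 − 0.24 − 0.11 = 0.65.
Capital: 0.24 × 14.9 = 3.576 pp.
Average years of schooling: 0.11 × 0.5 = 0.055 pp.
Hours worked: 0.65 × 0.4 = 0.26 pp.
TFP growth = 4.7 − 3.891 = 0.809%.

The Solow residual growth was 0.809%.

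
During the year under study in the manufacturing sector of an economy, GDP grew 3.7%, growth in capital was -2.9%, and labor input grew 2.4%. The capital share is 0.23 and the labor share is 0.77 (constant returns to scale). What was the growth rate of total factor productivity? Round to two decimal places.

2.52%

Labor's share = 1 − 0.23 = 0.77.
Capital: 0.23 × (-2.9) = -0.667 pp.
Labor input: 0.77 × 2.4 = 1.848 pp.
TFP growth = 3.7 − 1.181 = 2.519%.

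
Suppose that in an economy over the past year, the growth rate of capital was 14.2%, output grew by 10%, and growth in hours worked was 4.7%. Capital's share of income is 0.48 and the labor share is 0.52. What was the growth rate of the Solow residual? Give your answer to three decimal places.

0.740%

Labor's share = 1 − 0.48 = 0.52.
Capital: 0.48 × 14.2 = 6.816 pp.
Hours worked: 0.52 × 4.7 = 2.444 pp.
TFP growth = 10 − 9.26 = 0.74%.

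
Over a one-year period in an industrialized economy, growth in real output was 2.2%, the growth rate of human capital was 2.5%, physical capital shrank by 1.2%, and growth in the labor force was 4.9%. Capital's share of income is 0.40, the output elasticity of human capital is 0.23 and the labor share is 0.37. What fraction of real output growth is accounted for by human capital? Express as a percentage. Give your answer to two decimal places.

Human capital contributed 0.23 × 2.5 = 0.575 pp.
Share of growth = 0.575 / 2.2 × 100 = 26.1364%.

26.14%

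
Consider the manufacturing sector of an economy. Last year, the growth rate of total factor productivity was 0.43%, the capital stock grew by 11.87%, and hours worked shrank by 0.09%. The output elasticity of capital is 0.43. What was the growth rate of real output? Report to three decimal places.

5.483%

Labor's share = 1 − 0.43 = 0.57.
The capital stock: 0.43 × 11.87 = 5.1041 pp.
Hours worked: 0.57 × (-0.09) = -0.0513 pp.
Output growth = 0.43 + 5.0528 = 5.4828%.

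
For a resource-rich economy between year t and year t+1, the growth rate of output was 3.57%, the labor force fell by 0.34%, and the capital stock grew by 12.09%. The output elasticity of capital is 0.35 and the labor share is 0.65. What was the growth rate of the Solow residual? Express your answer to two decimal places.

Labor's share = 1 − 0.35 = 0.65.
The capital stock: 0.35 × 12.09 = 4.2315 pp.
The labor force: 0.65 × (-0.34) = -0.221 pp.
TFP growth = 3.57 − 4.0105 = -0.4405%.

-0.44%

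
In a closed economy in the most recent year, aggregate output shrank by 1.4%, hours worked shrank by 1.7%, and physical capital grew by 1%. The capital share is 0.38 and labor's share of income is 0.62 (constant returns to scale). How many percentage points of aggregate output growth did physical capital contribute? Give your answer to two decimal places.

0.38 pp

Contribution = share × growth = 0.38 × 1 = 0.38 pp.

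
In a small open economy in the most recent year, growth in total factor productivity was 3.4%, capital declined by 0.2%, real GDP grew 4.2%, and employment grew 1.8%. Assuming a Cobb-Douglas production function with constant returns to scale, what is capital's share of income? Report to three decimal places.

gY = gA + α·gK + (1−α)·gL, so gY − gA − gL = α(gK − gL).
4.2 − 3.4 − 1.8 = α × (-0.2 − 1.8).
-1 = -2 α, so α = 0.5.

Capital's share of income is 0.500.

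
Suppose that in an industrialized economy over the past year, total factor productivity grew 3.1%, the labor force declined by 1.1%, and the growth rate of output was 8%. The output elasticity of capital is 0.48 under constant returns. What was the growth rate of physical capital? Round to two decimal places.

Labor's share = 1 − 0.48 = 0.52.
gY = gA + 0.52×(-1.1) + 0.48×g.
0.48×g = 8 − 3.1 + 0.572 = 5.472.
g = 5.472 / 0.48 = 11.4%.

11.40%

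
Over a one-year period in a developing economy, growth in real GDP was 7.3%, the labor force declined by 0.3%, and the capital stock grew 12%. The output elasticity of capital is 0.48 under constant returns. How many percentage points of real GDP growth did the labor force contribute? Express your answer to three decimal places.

Labor's share = 1 − 0.48 = 0.52.
Contribution = share × growth = 0.52 × (-0.3) = -0.156 pp.

-0.156 percentage points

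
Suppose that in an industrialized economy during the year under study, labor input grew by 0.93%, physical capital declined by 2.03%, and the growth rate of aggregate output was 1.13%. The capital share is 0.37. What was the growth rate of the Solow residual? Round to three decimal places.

Labor's share = 1 − 0.37 = 0.63.
Physical capital: 0.37 × (-2.03) = -0.7511 pp.
Labor input: 0.63 × 0.93 = 0.5859 pp.
TFP growth = 1.13 + 0.1652 = 1.2952%.

1.295%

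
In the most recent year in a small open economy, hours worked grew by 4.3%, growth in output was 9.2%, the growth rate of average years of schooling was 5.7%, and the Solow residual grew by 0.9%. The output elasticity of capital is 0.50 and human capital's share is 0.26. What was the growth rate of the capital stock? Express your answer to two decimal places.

Labor's share = 1 − 0.5 − 0.26 = 0.24.
gY = gA + 0.26×5.7 + 0.24×4.3 + 0.5×g.
0.5×g = 9.2 − 0.9 − 2.514 = 5.786.
g = 5.786 / 0.5 = 11.572%.

11.57%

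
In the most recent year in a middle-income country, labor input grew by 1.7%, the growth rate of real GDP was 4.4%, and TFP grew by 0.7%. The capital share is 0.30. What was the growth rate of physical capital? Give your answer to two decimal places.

8.37%

Labor's share = 1 − 0.3 = 0.7.
gY = gA + 0.7×1.7 + 0.3×g.
0.3×g = 4.4 − 0.7 − 1.19 = 2.51.
g = 2.51 / 0.3 = 8.3667%.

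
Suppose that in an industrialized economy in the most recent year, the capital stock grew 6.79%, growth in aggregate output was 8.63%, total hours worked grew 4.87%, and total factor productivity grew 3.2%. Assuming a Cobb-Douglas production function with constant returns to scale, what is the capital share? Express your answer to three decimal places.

α = 0.292

gY = gA + α·gK + (1−α)·gL, so gY − gA − gL = α(gK − gL).
8.63 − 3.2 − 4.87 = α × (6.79 − 4.87).
0.56 = 1.92 α, so α = 0.29167.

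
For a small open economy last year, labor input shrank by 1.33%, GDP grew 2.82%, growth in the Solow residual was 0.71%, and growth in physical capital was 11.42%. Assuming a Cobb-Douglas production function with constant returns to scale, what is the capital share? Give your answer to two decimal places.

gY = gA + α·gK + (1−α)·gL, so gY − gA − gL = α(gK − gL).
2.82 − 0.71 + 1.33 = α × (11.42 − (-1.33)).
3.44 = 12.75 α, so α = 0.2698.

0.27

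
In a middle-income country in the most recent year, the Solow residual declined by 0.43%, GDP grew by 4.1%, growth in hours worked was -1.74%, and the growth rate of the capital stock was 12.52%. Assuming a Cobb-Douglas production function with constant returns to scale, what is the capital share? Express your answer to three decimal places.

gY = gA + α·gK + (1−α)·gL, so gY − gA − gL = α(gK − gL).
4.1 + 0.43 + 1.74 = α × (12.52 − (-1.74)).
6.27 = 14.26 α, so α = 0.43969.

0.440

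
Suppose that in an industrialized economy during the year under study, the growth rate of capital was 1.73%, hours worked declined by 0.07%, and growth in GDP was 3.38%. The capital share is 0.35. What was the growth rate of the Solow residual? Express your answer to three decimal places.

Labor's share = 1 − 0.35 = 0.65.
Capital: 0.35 × 1.73 = 0.6055 pp.
Hours worked: 0.65 × (-0.07) = -0.0455 pp.
TFP growth = 3.38 − 0.56 = 2.82%.

2.820%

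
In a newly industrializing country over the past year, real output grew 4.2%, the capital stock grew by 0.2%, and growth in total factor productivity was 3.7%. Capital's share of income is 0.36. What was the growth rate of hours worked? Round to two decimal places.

Labor's share = 1 − 0.36 = 0.64.
gY = gA + 0.36×0.2 + 0.64×g.
0.64×g = 4.2 − 3.7 − 0.072 = 0.428.
g = 0.428 / 0.64 = 0.6688%.

0.67%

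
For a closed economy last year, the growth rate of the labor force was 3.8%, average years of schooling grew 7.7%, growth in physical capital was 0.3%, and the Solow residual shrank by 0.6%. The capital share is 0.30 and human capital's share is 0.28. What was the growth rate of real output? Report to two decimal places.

Labor's share = 1 − 0.3 − 0.28 = 0.42.
Physical capital: 0.3 × 0.3 = 0.09 pp.
Average years of schooling: 0.28 × 7.7 = 2.156 pp.
The labor force: 0.42 × 3.8 = 1.596 pp.
Output growth = -0.6 + 3.842 = 3.242%.

3.24%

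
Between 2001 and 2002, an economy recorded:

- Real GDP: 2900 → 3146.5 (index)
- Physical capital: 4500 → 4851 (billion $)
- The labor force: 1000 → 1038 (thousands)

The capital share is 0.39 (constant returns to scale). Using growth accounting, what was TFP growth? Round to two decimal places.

Real GDP growth = (3146.5 − 2900) / 2900 = 8.5%.
Physical capital growth = (4851 − 4500) / 4500 = 7.8%.
The labor force growth = (1038 − 1000) / 1000 = 3.8%.
Labor's share = 1 − 0.39 = 0.61.
Physical capital: 0.39 × 7.8 = 3.042 pp.
The labor force: 0.61 × 3.8 = 2.318 pp.
TFP growth = 8.5 − 5.36 = 3.14%.

TFP growth was 3.14%.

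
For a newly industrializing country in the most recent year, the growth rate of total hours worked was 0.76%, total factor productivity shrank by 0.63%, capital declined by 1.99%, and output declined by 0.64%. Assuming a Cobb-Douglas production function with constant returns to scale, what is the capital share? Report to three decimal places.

gY = gA + α·gK + (1−α)·gL, so gY − gA − gL = α(gK − gL).
-0.64 + 0.63 − 0.76 = α × (-1.99 − 0.76).
-0.77 = -2.75 α, so α = 0.28.

α = 0.280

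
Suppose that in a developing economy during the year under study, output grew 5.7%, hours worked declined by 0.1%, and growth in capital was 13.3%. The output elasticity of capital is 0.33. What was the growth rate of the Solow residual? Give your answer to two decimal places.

1.38%

Labor's share = 1 − 0.33 = 0.67.
Capital: 0.33 × 13.3 = 4.389 pp.
Hours worked: 0.67 × (-0.1) = -0.067 pp.
TFP growth = 5.7 − 4.322 = 1.378%.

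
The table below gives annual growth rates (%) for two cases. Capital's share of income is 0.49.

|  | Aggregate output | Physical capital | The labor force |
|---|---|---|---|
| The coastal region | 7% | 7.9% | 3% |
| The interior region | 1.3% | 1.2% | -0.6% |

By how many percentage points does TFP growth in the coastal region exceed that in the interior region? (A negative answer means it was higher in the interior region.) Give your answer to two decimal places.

Labor's share = 1 − 0.49 = 0.51.
The coastal region: TFP = 7 − 3.871 − 1.53 = 1.599%.
The interior region: TFP = 1.3 − 0.588 + 0.306 = 1.018%.
Difference = 1.599 − (1.018) = 0.581 pp.

0.58 percentage points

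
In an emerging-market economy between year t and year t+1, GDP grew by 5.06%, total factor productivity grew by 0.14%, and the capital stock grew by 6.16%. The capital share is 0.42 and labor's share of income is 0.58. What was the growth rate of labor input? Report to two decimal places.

Labor's share = 1 − 0.42 = 0.58.
gY = gA + 0.42×6.16 + 0.58×g.
0.58×g = 5.06 − 0.14 − 2.5872 = 2.3328.
g = 2.3328 / 0.58 = 4.0221%.

Labor input grew 4.02%.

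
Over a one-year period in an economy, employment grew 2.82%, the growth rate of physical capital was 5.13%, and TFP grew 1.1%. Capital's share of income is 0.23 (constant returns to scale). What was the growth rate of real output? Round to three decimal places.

Labor's share = 1 − 0.23 = 0.77.
Physical capital: 0.23 × 5.13 = 1.1799 pp.
Employment: 0.77 × 2.82 = 2.1714 pp.
Output growth = 1.1 + 3.3513 = 4.4513%.

4.451%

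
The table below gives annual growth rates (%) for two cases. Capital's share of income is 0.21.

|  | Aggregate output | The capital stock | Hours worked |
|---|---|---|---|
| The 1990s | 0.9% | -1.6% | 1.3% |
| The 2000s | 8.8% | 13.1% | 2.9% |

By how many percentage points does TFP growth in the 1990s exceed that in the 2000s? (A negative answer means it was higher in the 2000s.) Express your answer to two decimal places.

-3.55 percentage points

Labor's share = 1 − 0.21 = 0.79.
The 1990s: TFP = 0.9 + 0.336 − 1.027 = 0.209%.
The 2000s: TFP = 8.8 − 2.751 − 2.291 = 3.758%.
Difference = 0.209 − (3.758) = -3.549 pp.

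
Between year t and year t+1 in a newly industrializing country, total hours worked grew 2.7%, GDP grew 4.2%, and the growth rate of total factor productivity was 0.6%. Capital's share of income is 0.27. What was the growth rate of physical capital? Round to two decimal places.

6.03%

Labor's share = 1 − 0.27 = 0.73.
gY = gA + 0.73×2.7 + 0.27×g.
0.27×g = 4.2 − 0.6 − 1.971 = 1.629.
g = 1.629 / 0.27 = 6.0333%.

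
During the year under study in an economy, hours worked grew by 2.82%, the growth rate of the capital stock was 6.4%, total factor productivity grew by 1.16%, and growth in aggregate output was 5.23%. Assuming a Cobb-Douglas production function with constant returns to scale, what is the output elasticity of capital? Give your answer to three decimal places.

gY = gA + α·gK + (1−α)·gL, so gY − gA − gL = α(gK − gL).
5.23 − 1.16 − 2.82 = α × (6.4 − 2.82).
1.25 = 3.58 α, so α = 0.34916.

The output elasticity of capital is 0.349.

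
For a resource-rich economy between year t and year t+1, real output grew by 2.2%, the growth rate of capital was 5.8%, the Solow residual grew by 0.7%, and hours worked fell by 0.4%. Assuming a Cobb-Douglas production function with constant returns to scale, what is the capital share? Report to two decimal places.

gY = gA + α·gK + (1−α)·gL, so gY − gA − gL = α(gK − gL).
2.2 − 0.7 + 0.4 = α × (5.8 − (-0.4)).
1.9 = 6.2 α, so α = 0.3065.

The capital share is 0.31.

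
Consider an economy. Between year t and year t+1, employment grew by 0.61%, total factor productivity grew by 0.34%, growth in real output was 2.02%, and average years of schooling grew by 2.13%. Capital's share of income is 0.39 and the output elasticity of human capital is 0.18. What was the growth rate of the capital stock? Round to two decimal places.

The capital stock grew 2.65%.

Labor's share = 1 − 0.39 − 0.18 = 0.43.
gY = gA + 0.18×2.13 + 0.43×0.61 + 0.39×g.
0.39×g = 2.02 − 0.34 − 0.6457 = 1.0343.
g = 1.0343 / 0.39 = 2.6521%.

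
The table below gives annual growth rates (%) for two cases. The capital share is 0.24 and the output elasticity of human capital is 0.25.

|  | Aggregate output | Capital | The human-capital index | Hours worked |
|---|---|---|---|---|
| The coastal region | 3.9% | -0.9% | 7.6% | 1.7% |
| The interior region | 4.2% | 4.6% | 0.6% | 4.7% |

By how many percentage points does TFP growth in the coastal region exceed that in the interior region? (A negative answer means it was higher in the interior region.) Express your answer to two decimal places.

0.80 percentage points

Labor's share = 1 − 0.24 − 0.25 = 0.51.
The coastal region: TFP = 3.9 + 0.216 − 1.9 − 0.867 = 1.349%.
The interior region: TFP = 4.2 − 1.104 − 0.15 − 2.397 = 0.549%.
Difference = 1.349 − (0.549) = 0.8 pp.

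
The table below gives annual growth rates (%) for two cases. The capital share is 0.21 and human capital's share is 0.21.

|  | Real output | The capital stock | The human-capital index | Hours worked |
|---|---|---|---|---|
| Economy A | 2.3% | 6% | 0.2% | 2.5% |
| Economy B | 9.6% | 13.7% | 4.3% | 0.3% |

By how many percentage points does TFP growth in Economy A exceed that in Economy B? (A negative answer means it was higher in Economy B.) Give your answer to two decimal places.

Labor's share = 1 − 0.21 − 0.21 = 0.58.
Economy A: TFP = 2.3 − 1.26 − 0.042 − 1.45 = -0.452%.
Economy B: TFP = 9.6 − 2.877 − 0.903 − 0.174 = 5.646%.
Difference = -0.452 − (5.646) = -6.098 pp.

-6.10 percentage points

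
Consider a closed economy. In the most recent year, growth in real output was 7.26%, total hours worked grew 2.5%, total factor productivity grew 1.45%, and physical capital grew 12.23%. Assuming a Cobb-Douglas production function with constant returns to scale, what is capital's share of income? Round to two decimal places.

gY = gA + α·gK + (1−α)·gL, so gY − gA − gL = α(gK − gL).
7.26 − 1.45 − 2.5 = α × (12.23 − 2.5).
3.31 = 9.73 α, so α = 0.3402.

0.34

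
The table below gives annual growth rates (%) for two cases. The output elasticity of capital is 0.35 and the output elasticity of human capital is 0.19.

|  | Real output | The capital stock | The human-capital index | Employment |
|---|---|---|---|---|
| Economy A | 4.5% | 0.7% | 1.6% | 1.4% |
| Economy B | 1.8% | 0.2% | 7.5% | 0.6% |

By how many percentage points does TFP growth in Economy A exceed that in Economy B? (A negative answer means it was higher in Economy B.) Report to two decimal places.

Labor's share = 1 − 0.35 − 0.19 = 0.46.
Economy A: TFP = 4.5 − 0.245 − 0.304 − 0.644 = 3.307%.
Economy B: TFP = 1.8 − 0.07 − 1.425 − 0.276 = 0.029%.
Difference = 3.307 − (0.029) = 3.278 pp.

3.28 percentage points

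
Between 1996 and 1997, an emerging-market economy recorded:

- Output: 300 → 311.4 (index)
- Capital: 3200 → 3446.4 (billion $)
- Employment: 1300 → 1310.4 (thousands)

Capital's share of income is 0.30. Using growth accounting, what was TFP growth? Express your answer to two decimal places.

Output growth = (311.4 − 300) / 300 = 3.8%.
Capital growth = (3446.4 − 3200) / 3200 = 7.7%.
Employment growth = (1310.4 − 1300) / 1300 = 0.8%.
Labor's share = 1 − 0.3 = 0.7.
Capital: 0.3 × 7.7 = 2.31 pp.
Employment: 0.7 × 0.8 = 0.56 pp.
TFP growth = 3.8 − 2.87 = 0.93%.

0.93%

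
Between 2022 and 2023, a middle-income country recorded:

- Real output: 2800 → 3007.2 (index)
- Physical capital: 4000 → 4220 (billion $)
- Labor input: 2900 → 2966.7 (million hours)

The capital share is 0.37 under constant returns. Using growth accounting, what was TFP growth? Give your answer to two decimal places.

3.92%

Real output growth = (3007.2 − 2800) / 2800 = 7.4%.
Physical capital growth = (4220 − 4000) / 4000 = 5.5%.
Labor input growth = (2966.7 − 2900) / 2900 = 2.3%.
Labor's share = 1 − 0.37 = 0.63.
Physical capital: 0.37 × 5.5 = 2.035 pp.
Labor input: 0.63 × 2.3 = 1.449 pp.
TFP growth = 7.4 − 3.484 = 3.916%.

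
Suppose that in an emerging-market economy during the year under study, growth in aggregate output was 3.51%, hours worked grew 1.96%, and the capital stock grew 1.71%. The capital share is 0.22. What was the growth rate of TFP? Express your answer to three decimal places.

Labor's share = 1 − 0.22 = 0.78.
The capital stock: 0.22 × 1.71 = 0.3762 pp.
Hours worked: 0.78 × 1.96 = 1.5288 pp.
TFP growth = 3.51 − 1.905 = 1.605%.

1.605%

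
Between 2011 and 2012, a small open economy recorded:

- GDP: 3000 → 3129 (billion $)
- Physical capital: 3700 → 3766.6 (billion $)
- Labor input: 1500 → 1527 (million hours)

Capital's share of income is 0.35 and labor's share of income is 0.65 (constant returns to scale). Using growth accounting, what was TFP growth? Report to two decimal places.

2.50%

GDP growth = (3129 − 3000) / 3000 = 4.3%.
Physical capital growth = (3766.6 − 3700) / 3700 = 1.8%.
Labor input growth = (1527 − 1500) / 1500 = 1.8%.
Labor's share = 1 − 0.35 = 0.65.
Physical capital: 0.35 × 1.8 = 0.63 pp.
Labor input: 0.65 × 1.8 = 1.17 pp.
TFP growth = 4.3 − 1.8 = 2.5%.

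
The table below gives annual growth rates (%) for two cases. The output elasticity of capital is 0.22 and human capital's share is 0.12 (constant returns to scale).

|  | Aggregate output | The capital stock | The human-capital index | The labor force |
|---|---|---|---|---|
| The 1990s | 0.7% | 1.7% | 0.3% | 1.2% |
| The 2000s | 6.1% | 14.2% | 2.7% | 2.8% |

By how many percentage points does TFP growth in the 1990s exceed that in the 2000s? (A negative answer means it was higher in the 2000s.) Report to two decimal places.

Labor's share = 1 − 0.22 − 0.12 = 0.66.
The 1990s: TFP = 0.7 − 0.374 − 0.036 − 0.792 = -0.502%.
The 2000s: TFP = 6.1 − 3.124 − 0.324 − 1.848 = 0.804%.
Difference = -0.502 − (0.804) = -1.306 pp.

-1.31 percentage points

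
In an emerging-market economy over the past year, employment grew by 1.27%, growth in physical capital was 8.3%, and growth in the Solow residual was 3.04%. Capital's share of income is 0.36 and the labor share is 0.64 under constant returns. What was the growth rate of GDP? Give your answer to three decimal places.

Labor's share = 1 − 0.36 = 0.64.
Physical capital: 0.36 × 8.3 = 2.988 pp.
Employment: 0.64 × 1.27 = 0.8128 pp.
Output growth = 3.04 + 3.8008 = 6.8408%.

6.841%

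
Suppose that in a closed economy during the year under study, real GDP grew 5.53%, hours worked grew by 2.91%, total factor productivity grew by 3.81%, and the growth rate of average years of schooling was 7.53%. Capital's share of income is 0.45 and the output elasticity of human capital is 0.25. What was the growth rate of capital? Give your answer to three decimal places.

Labor's share = 1 − 0.45 − 0.25 = 0.3.
gY = gA + 0.25×7.53 + 0.3×2.91 + 0.45×g.
0.45×g = 5.53 − 3.81 − 2.7555 = -1.0355.
g = -1.0355 / 0.45 = -2.30111%.

-2.301%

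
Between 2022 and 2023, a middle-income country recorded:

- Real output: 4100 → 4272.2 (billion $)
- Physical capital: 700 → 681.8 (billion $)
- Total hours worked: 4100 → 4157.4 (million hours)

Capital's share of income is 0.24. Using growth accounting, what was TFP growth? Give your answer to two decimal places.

Real output growth = (4272.2 − 4100) / 4100 = 4.2%.
Physical capital growth = (681.8 − 700) / 700 = -2.6%.
Total hours worked growth = (4157.4 − 4100) / 4100 = 1.4%.
Labor's share = 1 − 0.24 = 0.76.
Physical capital: 0.24 × (-2.6) = -0.624 pp.
Total hours worked: 0.76 × 1.4 = 1.064 pp.
TFP growth = 4.2 − 0.44 = 3.76%.

TFP growth was 3.76%.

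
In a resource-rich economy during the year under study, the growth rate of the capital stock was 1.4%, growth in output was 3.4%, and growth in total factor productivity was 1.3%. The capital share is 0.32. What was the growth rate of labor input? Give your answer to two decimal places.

Labor's share = 1 − 0.32 = 0.68.
gY = gA + 0.32×1.4 + 0.68×g.
0.68×g = 3.4 − 1.3 − 0.448 = 1.652.
g = 1.652 / 0.68 = 2.4294%.

2.43%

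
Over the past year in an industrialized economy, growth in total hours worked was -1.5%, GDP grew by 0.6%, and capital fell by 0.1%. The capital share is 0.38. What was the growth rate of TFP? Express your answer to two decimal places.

Labor's share = 1 − 0.38 = 0.62.
Capital: 0.38 × (-0.1) = -0.038 pp.
Total hours worked: 0.62 × (-1.5) = -0.93 pp.
TFP growth = 0.6 + 0.968 = 1.568%.

TFP grew 1.57%.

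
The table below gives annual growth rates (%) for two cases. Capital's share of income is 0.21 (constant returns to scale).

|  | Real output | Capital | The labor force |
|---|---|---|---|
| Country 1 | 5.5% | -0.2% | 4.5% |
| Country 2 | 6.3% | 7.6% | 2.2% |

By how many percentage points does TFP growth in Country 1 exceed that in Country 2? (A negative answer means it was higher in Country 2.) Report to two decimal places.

Labor's share = 1 − 0.21 = 0.79.
Country 1: TFP = 5.5 + 0.042 − 3.555 = 1.987%.
Country 2: TFP = 6.3 − 1.596 − 1.738 = 2.966%.
Difference = 1.987 − (2.966) = -0.979 pp.

-0.98 percentage points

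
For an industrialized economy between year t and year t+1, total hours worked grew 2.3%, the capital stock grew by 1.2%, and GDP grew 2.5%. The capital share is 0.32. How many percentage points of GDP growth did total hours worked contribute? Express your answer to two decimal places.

1.56 percentage points

Labor's share = 1 − 0.32 = 0.68.
Contribution = share × growth = 0.68 × 2.3 = 1.564 pp.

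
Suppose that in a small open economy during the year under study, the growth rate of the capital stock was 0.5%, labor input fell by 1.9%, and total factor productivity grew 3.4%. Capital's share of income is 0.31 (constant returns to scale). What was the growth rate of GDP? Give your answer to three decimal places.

Labor's share = 1 − 0.31 = 0.69.
The capital stock: 0.31 × 0.5 = 0.155 pp.
Labor input: 0.69 × (-1.9) = -1.311 pp.
Output growth = 3.4 + (-1.156) = 2.244%.

2.244%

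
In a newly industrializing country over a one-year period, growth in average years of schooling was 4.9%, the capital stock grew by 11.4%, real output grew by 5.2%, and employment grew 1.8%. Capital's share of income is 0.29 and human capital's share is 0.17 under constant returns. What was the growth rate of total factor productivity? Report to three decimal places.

Total factor productivity grew 0.089%.

Labor's share = 1 − 0.29 − 0.17 = 0.54.
The capital stock: 0.29 × 11.4 = 3.306 pp.
Average years of schooling: 0.17 × 4.9 = 0.833 pp.
Employment: 0.54 × 1.8 = 0.972 pp.
TFP growth = 5.2 − 5.111 = 0.089%.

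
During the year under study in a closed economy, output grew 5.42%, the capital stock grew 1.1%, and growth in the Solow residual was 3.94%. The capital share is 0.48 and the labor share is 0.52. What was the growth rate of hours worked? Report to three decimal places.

Labor's share = 1 − 0.48 = 0.52.
gY = gA + 0.48×1.1 + 0.52×g.
0.52×g = 5.42 − 3.94 − 0.528 = 0.952.
g = 0.952 / 0.52 = 1.83077%.

Hours worked growth was 1.831%.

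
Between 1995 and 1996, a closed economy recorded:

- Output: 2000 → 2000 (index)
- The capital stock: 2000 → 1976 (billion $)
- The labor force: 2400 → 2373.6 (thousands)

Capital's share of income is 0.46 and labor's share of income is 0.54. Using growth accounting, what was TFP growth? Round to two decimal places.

1.15%

Output growth = (2000 − 2000) / 2000 = 0%.
The capital stock growth = (1976 − 2000) / 2000 = -1.2%.
The labor force growth = (2373.6 − 2400) / 2400 = -1.1%.
Labor's share = 1 − 0.46 = 0.54.
The capital stock: 0.46 × (-1.2) = -0.552 pp.
The labor force: 0.54 × (-1.1) = -0.594 pp.
TFP growth = 0 + 1.146 = 1.146%.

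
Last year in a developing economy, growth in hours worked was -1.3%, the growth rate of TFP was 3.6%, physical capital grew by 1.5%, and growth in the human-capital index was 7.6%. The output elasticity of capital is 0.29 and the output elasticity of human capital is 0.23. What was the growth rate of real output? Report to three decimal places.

Labor's share = 1 − 0.29 − 0.23 = 0.48.
Physical capital: 0.29 × 1.5 = 0.435 pp.
The human-capital index: 0.23 × 7.6 = 1.748 pp.
Hours worked: 0.48 × (-1.3) = -0.624 pp.
Output growth = 3.6 + 1.559 = 5.159%.

Real output growth was 5.159%.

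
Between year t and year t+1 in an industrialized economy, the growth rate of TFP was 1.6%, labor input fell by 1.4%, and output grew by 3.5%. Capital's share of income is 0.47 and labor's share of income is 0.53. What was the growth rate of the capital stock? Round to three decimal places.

Labor's share = 1 − 0.47 = 0.53.
gY = gA + 0.53×(-1.4) + 0.47×g.
0.47×g = 3.5 − 1.6 + 0.742 = 2.642.
g = 2.642 / 0.47 = 5.62128%.

5.621%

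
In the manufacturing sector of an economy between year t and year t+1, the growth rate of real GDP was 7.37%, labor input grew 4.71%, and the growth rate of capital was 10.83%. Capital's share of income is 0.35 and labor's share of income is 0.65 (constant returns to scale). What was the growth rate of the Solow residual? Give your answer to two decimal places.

0.52%

Labor's share = 1 − 0.35 = 0.65.
Capital: 0.35 × 10.83 = 3.7905 pp.
Labor input: 0.65 × 4.71 = 3.0615 pp.
TFP growth = 7.37 − 6.852 = 0.518%.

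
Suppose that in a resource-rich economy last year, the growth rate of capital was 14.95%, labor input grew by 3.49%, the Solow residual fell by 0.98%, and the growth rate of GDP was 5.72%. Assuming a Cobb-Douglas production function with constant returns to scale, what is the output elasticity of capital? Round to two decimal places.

gY = gA + α·gK + (1−α)·gL, so gY − gA − gL = α(gK − gL).
5.72 + 0.98 − 3.49 = α × (14.95 − 3.49).
3.21 = 11.46 α, so α = 0.2801.

0.28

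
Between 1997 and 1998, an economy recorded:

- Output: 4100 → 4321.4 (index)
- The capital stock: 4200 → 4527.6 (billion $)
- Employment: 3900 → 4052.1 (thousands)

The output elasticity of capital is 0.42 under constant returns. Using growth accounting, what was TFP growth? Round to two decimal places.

-0.14%

Output growth = (4321.4 − 4100) / 4100 = 5.4%.
The capital stock growth = (4527.6 − 4200) / 4200 = 7.8%.
Employment growth = (4052.1 − 3900) / 3900 = 3.9%.
Labor's share = 1 − 0.42 = 0.58.
The capital stock: 0.42 × 7.8 = 3.276 pp.
Employment: 0.58 × 3.9 = 2.262 pp.
TFP growth = 5.4 − 5.538 = -0.138%.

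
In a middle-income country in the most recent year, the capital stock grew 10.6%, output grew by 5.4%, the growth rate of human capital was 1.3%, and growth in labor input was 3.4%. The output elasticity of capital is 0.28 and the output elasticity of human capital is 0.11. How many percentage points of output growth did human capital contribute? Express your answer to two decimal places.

Contribution = share × growth = 0.11 × 1.3 = 0.143 pp.

0.14 pp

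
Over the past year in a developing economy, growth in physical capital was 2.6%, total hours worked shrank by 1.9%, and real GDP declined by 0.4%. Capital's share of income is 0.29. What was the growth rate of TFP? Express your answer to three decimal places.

Labor's share = 1 − 0.29 = 0.71.
Physical capital: 0.29 × 2.6 = 0.754 pp.
Total hours worked: 0.71 × (-1.9) = -1.349 pp.
TFP growth = -0.4 + 0.595 = 0.195%.

0.195%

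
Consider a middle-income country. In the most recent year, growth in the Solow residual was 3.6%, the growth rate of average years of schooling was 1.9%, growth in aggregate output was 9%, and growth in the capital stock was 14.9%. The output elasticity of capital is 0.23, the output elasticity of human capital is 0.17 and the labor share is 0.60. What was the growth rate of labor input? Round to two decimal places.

Labor's share = 1 − 0.23 − 0.17 = 0.6.
gY = gA + 0.23×14.9 + 0.17×1.9 + 0.6×g.
0.6×g = 9 − 3.6 − 3.75 = 1.65.
g = 1.65 / 0.6 = 2.75%.

Labor input growth was 2.75%.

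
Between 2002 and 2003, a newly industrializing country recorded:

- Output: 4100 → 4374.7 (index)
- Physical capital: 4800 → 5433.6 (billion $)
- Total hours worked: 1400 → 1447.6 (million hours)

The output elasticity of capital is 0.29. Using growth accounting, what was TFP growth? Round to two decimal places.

Output growth = (4374.7 − 4100) / 4100 = 6.7%.
Physical capital growth = (5433.6 − 4800) / 4800 = 13.2%.
Total hours worked growth = (1447.6 − 1400) / 1400 = 3.4%.
Labor's share = 1 − 0.29 = 0.71.
Physical capital: 0.29 × 13.2 = 3.828 pp.
Total hours worked: 0.71 × 3.4 = 2.414 pp.
TFP growth = 6.7 − 6.242 = 0.458%.

0.46%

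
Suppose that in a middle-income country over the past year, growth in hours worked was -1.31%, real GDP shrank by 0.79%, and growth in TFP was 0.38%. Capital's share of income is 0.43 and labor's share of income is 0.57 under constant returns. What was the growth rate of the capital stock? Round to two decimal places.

Labor's share = 1 − 0.43 = 0.57.
gY = gA + 0.57×(-1.31) + 0.43×g.
0.43×g = -0.79 − 0.38 + 0.7467 = -0.4233.
g = -0.4233 / 0.43 = -0.9844%.

-0.98%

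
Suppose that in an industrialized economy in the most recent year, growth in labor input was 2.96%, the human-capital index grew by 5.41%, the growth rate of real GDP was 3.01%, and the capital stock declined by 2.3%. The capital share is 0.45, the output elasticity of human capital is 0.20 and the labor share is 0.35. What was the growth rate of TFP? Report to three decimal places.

Labor's share = 1 − 0.45 − 0.2 = 0.35.
The capital stock: 0.45 × (-2.3) = -1.035 pp.
The human-capital index: 0.2 × 5.41 = 1.082 pp.
Labor input: 0.35 × 2.96 = 1.036 pp.
TFP growth = 3.01 − 1.083 = 1.927%.

TFP growth was 1.927%.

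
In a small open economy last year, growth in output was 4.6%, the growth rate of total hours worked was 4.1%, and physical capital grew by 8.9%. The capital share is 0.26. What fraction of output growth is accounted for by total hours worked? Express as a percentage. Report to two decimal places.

Labor's share = 1 − 0.26 = 0.74.
Total hours worked contributed 0.74 × 4.1 = 3.034 pp.
Share of growth = 3.034 / 4.6 × 100 = 65.9565%.

65.96%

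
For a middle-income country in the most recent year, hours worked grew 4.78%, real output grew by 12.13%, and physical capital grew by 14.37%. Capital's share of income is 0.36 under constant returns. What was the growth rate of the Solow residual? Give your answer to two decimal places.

The Solow residual growth was 3.90%.

Labor's share = 1 − 0.36 = 0.64.
Physical capital: 0.36 × 14.37 = 5.1732 pp.
Hours worked: 0.64 × 4.78 = 3.0592 pp.
TFP growth = 12.13 − 8.2324 = 3.8976%.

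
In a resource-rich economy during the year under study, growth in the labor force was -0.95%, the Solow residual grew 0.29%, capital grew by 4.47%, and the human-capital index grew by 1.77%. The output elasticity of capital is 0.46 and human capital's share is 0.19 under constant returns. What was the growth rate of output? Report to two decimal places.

2.35%

Labor's share = 1 − 0.46 − 0.19 = 0.35.
Capital: 0.46 × 4.47 = 2.0562 pp.
The human-capital index: 0.19 × 1.77 = 0.3363 pp.
The labor force: 0.35 × (-0.95) = -0.3325 pp.
Output growth = 0.29 + 2.06 = 2.35%.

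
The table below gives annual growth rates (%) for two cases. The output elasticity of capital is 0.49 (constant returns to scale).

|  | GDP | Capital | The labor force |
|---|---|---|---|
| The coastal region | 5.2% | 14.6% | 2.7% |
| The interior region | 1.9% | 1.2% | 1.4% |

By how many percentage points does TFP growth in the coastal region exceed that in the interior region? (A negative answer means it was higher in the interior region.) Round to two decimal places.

Labor's share = 1 − 0.49 = 0.51.
The coastal region: TFP = 5.2 − 7.154 − 1.377 = -3.331%.
The interior region: TFP = 1.9 − 0.588 − 0.714 = 0.598%.
Difference = -3.331 − (0.598) = -3.929 pp.

-3.93 percentage points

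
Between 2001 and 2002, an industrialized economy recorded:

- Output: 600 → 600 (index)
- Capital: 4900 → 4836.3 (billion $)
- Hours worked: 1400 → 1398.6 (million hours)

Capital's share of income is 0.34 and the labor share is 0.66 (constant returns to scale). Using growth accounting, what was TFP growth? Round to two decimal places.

Output growth = (600 − 600) / 600 = 0%.
Capital growth = (4836.3 − 4900) / 4900 = -1.3%.
Hours worked growth = (1398.6 − 1400) / 1400 = -0.1%.
Labor's share = 1 − 0.34 = 0.66.
Capital: 0.34 × (-1.3) = -0.442 pp.
Hours worked: 0.66 × (-0.1) = -0.066 pp.
TFP growth = 0 + 0.508 = 0.508%.

0.51%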